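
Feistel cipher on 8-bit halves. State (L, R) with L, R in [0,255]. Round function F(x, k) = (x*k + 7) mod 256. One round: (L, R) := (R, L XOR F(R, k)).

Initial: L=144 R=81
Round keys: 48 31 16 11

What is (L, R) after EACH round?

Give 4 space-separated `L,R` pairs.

Round 1 (k=48): L=81 R=167
Round 2 (k=31): L=167 R=17
Round 3 (k=16): L=17 R=176
Round 4 (k=11): L=176 R=134

Answer: 81,167 167,17 17,176 176,134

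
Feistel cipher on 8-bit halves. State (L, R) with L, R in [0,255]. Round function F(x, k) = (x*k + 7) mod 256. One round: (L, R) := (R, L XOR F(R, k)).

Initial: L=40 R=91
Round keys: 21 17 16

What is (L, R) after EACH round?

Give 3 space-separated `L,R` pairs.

Round 1 (k=21): L=91 R=86
Round 2 (k=17): L=86 R=230
Round 3 (k=16): L=230 R=49

Answer: 91,86 86,230 230,49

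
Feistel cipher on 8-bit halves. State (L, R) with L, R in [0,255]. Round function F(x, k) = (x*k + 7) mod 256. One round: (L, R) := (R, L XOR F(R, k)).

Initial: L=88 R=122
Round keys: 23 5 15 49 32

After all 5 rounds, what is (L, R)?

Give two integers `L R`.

Round 1 (k=23): L=122 R=165
Round 2 (k=5): L=165 R=58
Round 3 (k=15): L=58 R=200
Round 4 (k=49): L=200 R=117
Round 5 (k=32): L=117 R=111

Answer: 117 111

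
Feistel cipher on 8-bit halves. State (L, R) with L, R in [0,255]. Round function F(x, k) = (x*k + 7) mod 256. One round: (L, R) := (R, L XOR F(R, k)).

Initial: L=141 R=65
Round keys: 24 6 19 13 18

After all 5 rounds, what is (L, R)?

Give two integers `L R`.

Round 1 (k=24): L=65 R=146
Round 2 (k=6): L=146 R=50
Round 3 (k=19): L=50 R=47
Round 4 (k=13): L=47 R=88
Round 5 (k=18): L=88 R=24

Answer: 88 24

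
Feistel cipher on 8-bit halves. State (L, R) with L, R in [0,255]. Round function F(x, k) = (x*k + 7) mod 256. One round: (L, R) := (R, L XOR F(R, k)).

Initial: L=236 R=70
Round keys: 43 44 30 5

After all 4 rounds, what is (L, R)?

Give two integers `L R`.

Answer: 120 122

Derivation:
Round 1 (k=43): L=70 R=37
Round 2 (k=44): L=37 R=37
Round 3 (k=30): L=37 R=120
Round 4 (k=5): L=120 R=122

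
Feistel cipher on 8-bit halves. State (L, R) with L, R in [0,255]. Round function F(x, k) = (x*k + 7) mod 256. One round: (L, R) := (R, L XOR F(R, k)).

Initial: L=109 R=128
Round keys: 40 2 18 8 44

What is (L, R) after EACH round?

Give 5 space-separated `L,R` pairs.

Round 1 (k=40): L=128 R=106
Round 2 (k=2): L=106 R=91
Round 3 (k=18): L=91 R=7
Round 4 (k=8): L=7 R=100
Round 5 (k=44): L=100 R=48

Answer: 128,106 106,91 91,7 7,100 100,48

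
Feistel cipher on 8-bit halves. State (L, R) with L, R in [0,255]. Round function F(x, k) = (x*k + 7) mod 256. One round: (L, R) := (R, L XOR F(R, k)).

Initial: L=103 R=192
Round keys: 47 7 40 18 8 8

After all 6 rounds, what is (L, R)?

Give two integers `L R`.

Answer: 168 21

Derivation:
Round 1 (k=47): L=192 R=32
Round 2 (k=7): L=32 R=39
Round 3 (k=40): L=39 R=63
Round 4 (k=18): L=63 R=82
Round 5 (k=8): L=82 R=168
Round 6 (k=8): L=168 R=21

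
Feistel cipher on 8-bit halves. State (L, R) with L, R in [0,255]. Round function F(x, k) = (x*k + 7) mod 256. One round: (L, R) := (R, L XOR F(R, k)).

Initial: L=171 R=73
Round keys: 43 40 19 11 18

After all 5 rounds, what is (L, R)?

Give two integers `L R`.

Round 1 (k=43): L=73 R=225
Round 2 (k=40): L=225 R=102
Round 3 (k=19): L=102 R=120
Round 4 (k=11): L=120 R=73
Round 5 (k=18): L=73 R=81

Answer: 73 81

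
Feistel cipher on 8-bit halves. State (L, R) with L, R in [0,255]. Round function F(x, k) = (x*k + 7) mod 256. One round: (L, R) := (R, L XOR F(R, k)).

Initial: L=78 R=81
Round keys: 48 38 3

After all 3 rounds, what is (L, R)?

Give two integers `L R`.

Round 1 (k=48): L=81 R=121
Round 2 (k=38): L=121 R=172
Round 3 (k=3): L=172 R=114

Answer: 172 114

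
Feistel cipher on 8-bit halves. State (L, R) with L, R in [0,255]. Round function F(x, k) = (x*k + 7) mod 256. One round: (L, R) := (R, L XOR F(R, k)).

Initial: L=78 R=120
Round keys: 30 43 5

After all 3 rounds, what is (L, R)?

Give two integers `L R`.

Round 1 (k=30): L=120 R=89
Round 2 (k=43): L=89 R=130
Round 3 (k=5): L=130 R=200

Answer: 130 200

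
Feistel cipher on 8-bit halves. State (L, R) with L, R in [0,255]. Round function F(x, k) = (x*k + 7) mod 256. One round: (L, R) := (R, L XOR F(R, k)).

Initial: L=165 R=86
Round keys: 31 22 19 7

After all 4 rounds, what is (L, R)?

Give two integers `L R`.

Answer: 6 88

Derivation:
Round 1 (k=31): L=86 R=212
Round 2 (k=22): L=212 R=105
Round 3 (k=19): L=105 R=6
Round 4 (k=7): L=6 R=88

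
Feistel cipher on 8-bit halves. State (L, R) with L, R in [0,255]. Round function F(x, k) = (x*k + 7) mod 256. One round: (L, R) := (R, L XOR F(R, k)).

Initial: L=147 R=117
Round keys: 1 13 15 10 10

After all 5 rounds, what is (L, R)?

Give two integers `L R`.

Round 1 (k=1): L=117 R=239
Round 2 (k=13): L=239 R=95
Round 3 (k=15): L=95 R=119
Round 4 (k=10): L=119 R=242
Round 5 (k=10): L=242 R=12

Answer: 242 12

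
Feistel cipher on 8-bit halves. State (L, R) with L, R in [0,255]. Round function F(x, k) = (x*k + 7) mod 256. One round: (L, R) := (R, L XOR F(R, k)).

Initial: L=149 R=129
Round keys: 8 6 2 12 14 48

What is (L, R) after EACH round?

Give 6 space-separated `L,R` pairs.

Answer: 129,154 154,34 34,209 209,241 241,228 228,54

Derivation:
Round 1 (k=8): L=129 R=154
Round 2 (k=6): L=154 R=34
Round 3 (k=2): L=34 R=209
Round 4 (k=12): L=209 R=241
Round 5 (k=14): L=241 R=228
Round 6 (k=48): L=228 R=54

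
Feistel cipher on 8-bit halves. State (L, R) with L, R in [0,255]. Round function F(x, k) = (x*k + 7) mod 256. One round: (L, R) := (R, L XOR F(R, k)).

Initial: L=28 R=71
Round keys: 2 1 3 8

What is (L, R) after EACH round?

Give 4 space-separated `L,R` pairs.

Round 1 (k=2): L=71 R=137
Round 2 (k=1): L=137 R=215
Round 3 (k=3): L=215 R=5
Round 4 (k=8): L=5 R=248

Answer: 71,137 137,215 215,5 5,248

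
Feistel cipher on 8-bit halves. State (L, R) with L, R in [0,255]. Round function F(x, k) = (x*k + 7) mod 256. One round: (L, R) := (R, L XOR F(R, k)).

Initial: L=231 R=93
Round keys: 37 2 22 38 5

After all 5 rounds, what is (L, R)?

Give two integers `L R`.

Answer: 47 122

Derivation:
Round 1 (k=37): L=93 R=159
Round 2 (k=2): L=159 R=24
Round 3 (k=22): L=24 R=136
Round 4 (k=38): L=136 R=47
Round 5 (k=5): L=47 R=122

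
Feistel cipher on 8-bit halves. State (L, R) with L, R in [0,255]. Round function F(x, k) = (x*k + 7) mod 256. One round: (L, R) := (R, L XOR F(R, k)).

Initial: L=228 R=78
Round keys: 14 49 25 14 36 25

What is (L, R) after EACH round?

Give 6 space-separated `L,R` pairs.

Round 1 (k=14): L=78 R=175
Round 2 (k=49): L=175 R=200
Round 3 (k=25): L=200 R=32
Round 4 (k=14): L=32 R=15
Round 5 (k=36): L=15 R=3
Round 6 (k=25): L=3 R=93

Answer: 78,175 175,200 200,32 32,15 15,3 3,93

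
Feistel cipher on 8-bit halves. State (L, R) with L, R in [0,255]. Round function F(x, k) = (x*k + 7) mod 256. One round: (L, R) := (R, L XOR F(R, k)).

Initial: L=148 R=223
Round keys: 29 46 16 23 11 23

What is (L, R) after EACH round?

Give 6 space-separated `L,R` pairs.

Round 1 (k=29): L=223 R=222
Round 2 (k=46): L=222 R=52
Round 3 (k=16): L=52 R=153
Round 4 (k=23): L=153 R=242
Round 5 (k=11): L=242 R=244
Round 6 (k=23): L=244 R=1

Answer: 223,222 222,52 52,153 153,242 242,244 244,1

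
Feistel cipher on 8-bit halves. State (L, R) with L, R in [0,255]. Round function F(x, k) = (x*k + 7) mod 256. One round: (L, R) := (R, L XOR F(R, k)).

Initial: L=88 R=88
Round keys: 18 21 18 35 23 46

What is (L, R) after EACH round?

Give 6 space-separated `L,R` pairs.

Answer: 88,111 111,122 122,244 244,25 25,178 178,26

Derivation:
Round 1 (k=18): L=88 R=111
Round 2 (k=21): L=111 R=122
Round 3 (k=18): L=122 R=244
Round 4 (k=35): L=244 R=25
Round 5 (k=23): L=25 R=178
Round 6 (k=46): L=178 R=26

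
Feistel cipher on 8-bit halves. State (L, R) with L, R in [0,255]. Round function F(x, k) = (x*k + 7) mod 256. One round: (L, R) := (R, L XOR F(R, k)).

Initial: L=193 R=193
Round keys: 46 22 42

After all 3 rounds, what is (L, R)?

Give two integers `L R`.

Answer: 62 71

Derivation:
Round 1 (k=46): L=193 R=116
Round 2 (k=22): L=116 R=62
Round 3 (k=42): L=62 R=71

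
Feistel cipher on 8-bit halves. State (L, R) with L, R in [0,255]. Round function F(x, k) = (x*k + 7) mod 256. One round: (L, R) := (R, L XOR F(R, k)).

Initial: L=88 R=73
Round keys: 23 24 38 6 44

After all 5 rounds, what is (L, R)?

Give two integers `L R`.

Round 1 (k=23): L=73 R=206
Round 2 (k=24): L=206 R=30
Round 3 (k=38): L=30 R=181
Round 4 (k=6): L=181 R=91
Round 5 (k=44): L=91 R=30

Answer: 91 30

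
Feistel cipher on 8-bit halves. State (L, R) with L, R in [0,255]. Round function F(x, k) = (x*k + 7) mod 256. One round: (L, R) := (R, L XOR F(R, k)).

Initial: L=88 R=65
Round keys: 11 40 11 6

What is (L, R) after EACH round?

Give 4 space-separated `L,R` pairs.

Answer: 65,138 138,214 214,179 179,239

Derivation:
Round 1 (k=11): L=65 R=138
Round 2 (k=40): L=138 R=214
Round 3 (k=11): L=214 R=179
Round 4 (k=6): L=179 R=239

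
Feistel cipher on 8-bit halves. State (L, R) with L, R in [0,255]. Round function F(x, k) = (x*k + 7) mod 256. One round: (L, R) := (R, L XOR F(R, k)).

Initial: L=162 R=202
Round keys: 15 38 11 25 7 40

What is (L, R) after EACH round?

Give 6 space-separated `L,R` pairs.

Round 1 (k=15): L=202 R=127
Round 2 (k=38): L=127 R=43
Round 3 (k=11): L=43 R=159
Round 4 (k=25): L=159 R=165
Round 5 (k=7): L=165 R=21
Round 6 (k=40): L=21 R=234

Answer: 202,127 127,43 43,159 159,165 165,21 21,234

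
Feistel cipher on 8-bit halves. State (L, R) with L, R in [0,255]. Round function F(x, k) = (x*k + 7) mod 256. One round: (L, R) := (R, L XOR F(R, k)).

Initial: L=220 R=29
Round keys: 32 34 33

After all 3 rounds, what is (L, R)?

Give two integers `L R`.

Round 1 (k=32): L=29 R=123
Round 2 (k=34): L=123 R=64
Round 3 (k=33): L=64 R=60

Answer: 64 60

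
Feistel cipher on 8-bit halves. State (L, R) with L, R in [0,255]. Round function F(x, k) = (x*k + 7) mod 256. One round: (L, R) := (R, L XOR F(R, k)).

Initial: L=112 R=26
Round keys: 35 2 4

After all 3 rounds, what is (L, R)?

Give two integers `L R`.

Round 1 (k=35): L=26 R=229
Round 2 (k=2): L=229 R=203
Round 3 (k=4): L=203 R=214

Answer: 203 214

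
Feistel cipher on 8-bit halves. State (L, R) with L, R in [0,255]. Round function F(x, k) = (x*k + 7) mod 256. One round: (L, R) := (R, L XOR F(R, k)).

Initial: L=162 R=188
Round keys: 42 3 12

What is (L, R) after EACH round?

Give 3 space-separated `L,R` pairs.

Round 1 (k=42): L=188 R=125
Round 2 (k=3): L=125 R=194
Round 3 (k=12): L=194 R=98

Answer: 188,125 125,194 194,98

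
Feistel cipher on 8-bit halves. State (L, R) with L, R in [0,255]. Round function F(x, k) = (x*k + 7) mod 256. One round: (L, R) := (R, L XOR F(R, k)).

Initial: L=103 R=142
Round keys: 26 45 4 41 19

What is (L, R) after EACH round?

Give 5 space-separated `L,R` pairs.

Answer: 142,20 20,5 5,15 15,107 107,247

Derivation:
Round 1 (k=26): L=142 R=20
Round 2 (k=45): L=20 R=5
Round 3 (k=4): L=5 R=15
Round 4 (k=41): L=15 R=107
Round 5 (k=19): L=107 R=247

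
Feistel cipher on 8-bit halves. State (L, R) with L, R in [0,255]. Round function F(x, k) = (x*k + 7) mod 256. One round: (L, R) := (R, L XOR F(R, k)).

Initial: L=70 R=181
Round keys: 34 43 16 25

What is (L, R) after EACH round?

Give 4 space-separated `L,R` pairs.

Answer: 181,87 87,17 17,64 64,86

Derivation:
Round 1 (k=34): L=181 R=87
Round 2 (k=43): L=87 R=17
Round 3 (k=16): L=17 R=64
Round 4 (k=25): L=64 R=86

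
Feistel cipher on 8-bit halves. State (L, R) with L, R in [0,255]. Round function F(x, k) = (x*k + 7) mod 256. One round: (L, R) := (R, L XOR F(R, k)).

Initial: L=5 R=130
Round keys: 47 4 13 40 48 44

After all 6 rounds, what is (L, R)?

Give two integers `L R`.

Round 1 (k=47): L=130 R=224
Round 2 (k=4): L=224 R=5
Round 3 (k=13): L=5 R=168
Round 4 (k=40): L=168 R=66
Round 5 (k=48): L=66 R=207
Round 6 (k=44): L=207 R=217

Answer: 207 217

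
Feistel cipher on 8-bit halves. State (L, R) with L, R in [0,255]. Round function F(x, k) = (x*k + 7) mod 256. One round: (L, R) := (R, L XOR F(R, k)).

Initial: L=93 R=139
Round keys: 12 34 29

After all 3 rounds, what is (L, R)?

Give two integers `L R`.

Round 1 (k=12): L=139 R=214
Round 2 (k=34): L=214 R=248
Round 3 (k=29): L=248 R=201

Answer: 248 201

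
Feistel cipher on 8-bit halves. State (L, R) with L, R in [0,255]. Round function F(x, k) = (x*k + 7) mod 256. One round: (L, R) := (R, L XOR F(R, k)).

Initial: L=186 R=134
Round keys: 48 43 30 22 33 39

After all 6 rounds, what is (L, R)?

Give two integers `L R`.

Round 1 (k=48): L=134 R=157
Round 2 (k=43): L=157 R=224
Round 3 (k=30): L=224 R=218
Round 4 (k=22): L=218 R=35
Round 5 (k=33): L=35 R=80
Round 6 (k=39): L=80 R=20

Answer: 80 20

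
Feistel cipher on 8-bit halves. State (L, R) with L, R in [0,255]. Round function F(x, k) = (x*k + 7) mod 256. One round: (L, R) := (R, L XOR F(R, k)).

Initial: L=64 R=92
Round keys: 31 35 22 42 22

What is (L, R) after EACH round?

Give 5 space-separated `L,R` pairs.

Round 1 (k=31): L=92 R=107
Round 2 (k=35): L=107 R=244
Round 3 (k=22): L=244 R=148
Round 4 (k=42): L=148 R=187
Round 5 (k=22): L=187 R=141

Answer: 92,107 107,244 244,148 148,187 187,141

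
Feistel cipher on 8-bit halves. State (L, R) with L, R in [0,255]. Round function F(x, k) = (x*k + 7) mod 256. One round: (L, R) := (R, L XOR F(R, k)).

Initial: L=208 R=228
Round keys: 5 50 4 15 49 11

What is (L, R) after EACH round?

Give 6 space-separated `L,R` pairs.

Answer: 228,171 171,137 137,128 128,14 14,53 53,64

Derivation:
Round 1 (k=5): L=228 R=171
Round 2 (k=50): L=171 R=137
Round 3 (k=4): L=137 R=128
Round 4 (k=15): L=128 R=14
Round 5 (k=49): L=14 R=53
Round 6 (k=11): L=53 R=64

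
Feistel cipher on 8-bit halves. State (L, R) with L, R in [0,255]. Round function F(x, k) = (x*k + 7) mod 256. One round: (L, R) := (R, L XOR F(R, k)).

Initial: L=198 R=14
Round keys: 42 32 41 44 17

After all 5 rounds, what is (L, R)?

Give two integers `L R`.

Round 1 (k=42): L=14 R=149
Round 2 (k=32): L=149 R=169
Round 3 (k=41): L=169 R=141
Round 4 (k=44): L=141 R=234
Round 5 (k=17): L=234 R=28

Answer: 234 28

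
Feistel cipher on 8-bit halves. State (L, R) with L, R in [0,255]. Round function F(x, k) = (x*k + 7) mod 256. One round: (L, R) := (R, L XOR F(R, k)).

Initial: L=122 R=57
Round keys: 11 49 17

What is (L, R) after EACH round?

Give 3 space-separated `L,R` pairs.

Answer: 57,0 0,62 62,37

Derivation:
Round 1 (k=11): L=57 R=0
Round 2 (k=49): L=0 R=62
Round 3 (k=17): L=62 R=37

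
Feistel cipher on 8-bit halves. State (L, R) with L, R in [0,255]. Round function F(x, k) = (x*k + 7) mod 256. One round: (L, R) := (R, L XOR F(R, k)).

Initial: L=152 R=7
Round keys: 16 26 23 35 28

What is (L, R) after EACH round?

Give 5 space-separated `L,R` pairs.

Answer: 7,239 239,74 74,66 66,71 71,137

Derivation:
Round 1 (k=16): L=7 R=239
Round 2 (k=26): L=239 R=74
Round 3 (k=23): L=74 R=66
Round 4 (k=35): L=66 R=71
Round 5 (k=28): L=71 R=137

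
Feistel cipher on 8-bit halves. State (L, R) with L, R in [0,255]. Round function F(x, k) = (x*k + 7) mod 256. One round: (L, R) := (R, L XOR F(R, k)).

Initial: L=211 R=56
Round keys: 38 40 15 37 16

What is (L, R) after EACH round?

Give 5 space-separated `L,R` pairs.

Round 1 (k=38): L=56 R=132
Round 2 (k=40): L=132 R=159
Round 3 (k=15): L=159 R=220
Round 4 (k=37): L=220 R=76
Round 5 (k=16): L=76 R=27

Answer: 56,132 132,159 159,220 220,76 76,27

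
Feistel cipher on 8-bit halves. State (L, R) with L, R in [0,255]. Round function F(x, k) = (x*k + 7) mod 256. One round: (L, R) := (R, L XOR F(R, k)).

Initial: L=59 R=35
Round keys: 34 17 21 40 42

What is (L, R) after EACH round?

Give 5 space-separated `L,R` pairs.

Answer: 35,150 150,222 222,171 171,97 97,90

Derivation:
Round 1 (k=34): L=35 R=150
Round 2 (k=17): L=150 R=222
Round 3 (k=21): L=222 R=171
Round 4 (k=40): L=171 R=97
Round 5 (k=42): L=97 R=90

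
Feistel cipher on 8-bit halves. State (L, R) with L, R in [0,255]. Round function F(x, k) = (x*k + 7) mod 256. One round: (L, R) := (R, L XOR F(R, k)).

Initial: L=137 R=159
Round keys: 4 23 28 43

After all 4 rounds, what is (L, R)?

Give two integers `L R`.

Round 1 (k=4): L=159 R=10
Round 2 (k=23): L=10 R=114
Round 3 (k=28): L=114 R=117
Round 4 (k=43): L=117 R=220

Answer: 117 220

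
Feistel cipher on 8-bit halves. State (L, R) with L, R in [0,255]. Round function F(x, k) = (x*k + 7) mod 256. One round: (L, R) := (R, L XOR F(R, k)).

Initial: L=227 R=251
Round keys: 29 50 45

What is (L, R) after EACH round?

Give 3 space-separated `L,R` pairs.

Round 1 (k=29): L=251 R=149
Round 2 (k=50): L=149 R=218
Round 3 (k=45): L=218 R=204

Answer: 251,149 149,218 218,204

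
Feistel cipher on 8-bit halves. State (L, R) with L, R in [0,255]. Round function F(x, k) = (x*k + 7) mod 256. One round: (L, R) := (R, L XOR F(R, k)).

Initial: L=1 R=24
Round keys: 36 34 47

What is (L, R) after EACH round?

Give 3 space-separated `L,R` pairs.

Round 1 (k=36): L=24 R=102
Round 2 (k=34): L=102 R=139
Round 3 (k=47): L=139 R=234

Answer: 24,102 102,139 139,234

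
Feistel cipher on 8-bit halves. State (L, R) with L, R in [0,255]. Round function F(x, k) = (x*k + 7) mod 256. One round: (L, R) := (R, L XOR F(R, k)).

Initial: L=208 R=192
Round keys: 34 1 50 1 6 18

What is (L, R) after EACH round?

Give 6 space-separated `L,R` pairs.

Answer: 192,87 87,158 158,180 180,37 37,81 81,156

Derivation:
Round 1 (k=34): L=192 R=87
Round 2 (k=1): L=87 R=158
Round 3 (k=50): L=158 R=180
Round 4 (k=1): L=180 R=37
Round 5 (k=6): L=37 R=81
Round 6 (k=18): L=81 R=156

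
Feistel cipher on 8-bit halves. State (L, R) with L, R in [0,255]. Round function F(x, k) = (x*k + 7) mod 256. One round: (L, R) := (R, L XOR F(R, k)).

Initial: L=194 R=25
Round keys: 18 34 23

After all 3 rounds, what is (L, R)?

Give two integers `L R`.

Round 1 (k=18): L=25 R=11
Round 2 (k=34): L=11 R=100
Round 3 (k=23): L=100 R=8

Answer: 100 8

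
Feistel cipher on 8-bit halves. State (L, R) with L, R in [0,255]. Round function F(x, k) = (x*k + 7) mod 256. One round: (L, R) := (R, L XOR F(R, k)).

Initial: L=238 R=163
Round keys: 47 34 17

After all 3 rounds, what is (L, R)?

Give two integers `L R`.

Answer: 216 69

Derivation:
Round 1 (k=47): L=163 R=26
Round 2 (k=34): L=26 R=216
Round 3 (k=17): L=216 R=69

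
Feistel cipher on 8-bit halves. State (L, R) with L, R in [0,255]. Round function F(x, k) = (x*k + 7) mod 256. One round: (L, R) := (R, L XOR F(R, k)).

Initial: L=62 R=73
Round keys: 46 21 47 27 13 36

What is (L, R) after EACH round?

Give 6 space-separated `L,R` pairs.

Round 1 (k=46): L=73 R=27
Round 2 (k=21): L=27 R=119
Round 3 (k=47): L=119 R=251
Round 4 (k=27): L=251 R=247
Round 5 (k=13): L=247 R=105
Round 6 (k=36): L=105 R=60

Answer: 73,27 27,119 119,251 251,247 247,105 105,60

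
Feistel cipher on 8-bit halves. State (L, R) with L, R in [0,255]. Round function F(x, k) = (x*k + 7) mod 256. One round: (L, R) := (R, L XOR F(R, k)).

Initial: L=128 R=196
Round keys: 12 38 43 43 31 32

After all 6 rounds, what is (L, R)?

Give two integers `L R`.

Round 1 (k=12): L=196 R=183
Round 2 (k=38): L=183 R=245
Round 3 (k=43): L=245 R=153
Round 4 (k=43): L=153 R=79
Round 5 (k=31): L=79 R=1
Round 6 (k=32): L=1 R=104

Answer: 1 104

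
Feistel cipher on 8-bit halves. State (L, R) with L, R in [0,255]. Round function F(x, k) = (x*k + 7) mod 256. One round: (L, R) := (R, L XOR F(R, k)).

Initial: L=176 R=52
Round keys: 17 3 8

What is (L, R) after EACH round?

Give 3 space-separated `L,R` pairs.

Answer: 52,203 203,92 92,44

Derivation:
Round 1 (k=17): L=52 R=203
Round 2 (k=3): L=203 R=92
Round 3 (k=8): L=92 R=44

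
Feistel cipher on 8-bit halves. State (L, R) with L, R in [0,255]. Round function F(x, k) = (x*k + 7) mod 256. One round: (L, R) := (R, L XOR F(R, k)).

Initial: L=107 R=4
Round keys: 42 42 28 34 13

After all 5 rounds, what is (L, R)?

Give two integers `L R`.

Round 1 (k=42): L=4 R=196
Round 2 (k=42): L=196 R=43
Round 3 (k=28): L=43 R=127
Round 4 (k=34): L=127 R=206
Round 5 (k=13): L=206 R=2

Answer: 206 2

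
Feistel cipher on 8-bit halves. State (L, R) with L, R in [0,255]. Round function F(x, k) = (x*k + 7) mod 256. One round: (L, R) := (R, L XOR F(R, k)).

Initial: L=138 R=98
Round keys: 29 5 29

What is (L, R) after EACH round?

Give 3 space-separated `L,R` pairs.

Answer: 98,171 171,60 60,120

Derivation:
Round 1 (k=29): L=98 R=171
Round 2 (k=5): L=171 R=60
Round 3 (k=29): L=60 R=120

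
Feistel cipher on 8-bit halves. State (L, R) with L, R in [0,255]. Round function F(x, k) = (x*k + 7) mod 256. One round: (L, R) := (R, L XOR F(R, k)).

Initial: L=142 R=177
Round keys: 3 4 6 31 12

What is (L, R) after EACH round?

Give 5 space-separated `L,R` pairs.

Round 1 (k=3): L=177 R=148
Round 2 (k=4): L=148 R=230
Round 3 (k=6): L=230 R=255
Round 4 (k=31): L=255 R=14
Round 5 (k=12): L=14 R=80

Answer: 177,148 148,230 230,255 255,14 14,80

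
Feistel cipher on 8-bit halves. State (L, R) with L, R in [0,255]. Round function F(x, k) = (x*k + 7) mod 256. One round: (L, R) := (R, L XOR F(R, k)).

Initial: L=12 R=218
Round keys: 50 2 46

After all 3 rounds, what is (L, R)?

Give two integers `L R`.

Answer: 239 110

Derivation:
Round 1 (k=50): L=218 R=151
Round 2 (k=2): L=151 R=239
Round 3 (k=46): L=239 R=110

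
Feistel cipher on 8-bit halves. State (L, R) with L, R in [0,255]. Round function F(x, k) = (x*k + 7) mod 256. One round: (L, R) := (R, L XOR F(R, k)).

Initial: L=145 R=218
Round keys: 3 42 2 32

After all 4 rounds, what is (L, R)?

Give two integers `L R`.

Answer: 245 210

Derivation:
Round 1 (k=3): L=218 R=4
Round 2 (k=42): L=4 R=117
Round 3 (k=2): L=117 R=245
Round 4 (k=32): L=245 R=210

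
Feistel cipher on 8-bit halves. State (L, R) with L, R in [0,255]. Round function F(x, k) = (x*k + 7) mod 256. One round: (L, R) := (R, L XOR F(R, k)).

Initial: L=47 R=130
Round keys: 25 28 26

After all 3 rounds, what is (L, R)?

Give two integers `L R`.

Round 1 (k=25): L=130 R=150
Round 2 (k=28): L=150 R=237
Round 3 (k=26): L=237 R=143

Answer: 237 143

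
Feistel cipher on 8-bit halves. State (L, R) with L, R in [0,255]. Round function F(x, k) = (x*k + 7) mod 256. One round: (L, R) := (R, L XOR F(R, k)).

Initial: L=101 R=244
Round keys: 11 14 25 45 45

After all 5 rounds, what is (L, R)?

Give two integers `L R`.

Answer: 176 207

Derivation:
Round 1 (k=11): L=244 R=230
Round 2 (k=14): L=230 R=111
Round 3 (k=25): L=111 R=56
Round 4 (k=45): L=56 R=176
Round 5 (k=45): L=176 R=207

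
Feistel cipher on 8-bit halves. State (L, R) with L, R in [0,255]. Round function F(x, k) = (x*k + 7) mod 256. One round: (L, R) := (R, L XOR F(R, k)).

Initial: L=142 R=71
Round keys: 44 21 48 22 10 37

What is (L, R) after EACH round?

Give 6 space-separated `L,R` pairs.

Round 1 (k=44): L=71 R=181
Round 2 (k=21): L=181 R=167
Round 3 (k=48): L=167 R=226
Round 4 (k=22): L=226 R=212
Round 5 (k=10): L=212 R=173
Round 6 (k=37): L=173 R=220

Answer: 71,181 181,167 167,226 226,212 212,173 173,220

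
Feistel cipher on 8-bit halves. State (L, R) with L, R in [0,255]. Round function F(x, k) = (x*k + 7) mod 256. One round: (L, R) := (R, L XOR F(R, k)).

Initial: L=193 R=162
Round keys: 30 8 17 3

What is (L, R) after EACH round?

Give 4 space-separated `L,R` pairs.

Round 1 (k=30): L=162 R=194
Round 2 (k=8): L=194 R=181
Round 3 (k=17): L=181 R=206
Round 4 (k=3): L=206 R=196

Answer: 162,194 194,181 181,206 206,196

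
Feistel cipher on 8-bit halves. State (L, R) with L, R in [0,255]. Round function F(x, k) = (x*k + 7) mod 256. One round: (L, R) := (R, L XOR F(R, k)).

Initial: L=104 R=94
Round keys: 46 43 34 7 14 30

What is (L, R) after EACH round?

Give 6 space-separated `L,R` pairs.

Round 1 (k=46): L=94 R=131
Round 2 (k=43): L=131 R=86
Round 3 (k=34): L=86 R=240
Round 4 (k=7): L=240 R=193
Round 5 (k=14): L=193 R=101
Round 6 (k=30): L=101 R=28

Answer: 94,131 131,86 86,240 240,193 193,101 101,28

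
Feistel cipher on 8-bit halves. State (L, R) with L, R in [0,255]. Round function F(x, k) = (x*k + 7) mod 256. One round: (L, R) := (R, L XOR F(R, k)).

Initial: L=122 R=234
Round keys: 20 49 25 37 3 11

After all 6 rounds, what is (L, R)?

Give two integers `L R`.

Round 1 (k=20): L=234 R=53
Round 2 (k=49): L=53 R=198
Round 3 (k=25): L=198 R=104
Round 4 (k=37): L=104 R=201
Round 5 (k=3): L=201 R=10
Round 6 (k=11): L=10 R=188

Answer: 10 188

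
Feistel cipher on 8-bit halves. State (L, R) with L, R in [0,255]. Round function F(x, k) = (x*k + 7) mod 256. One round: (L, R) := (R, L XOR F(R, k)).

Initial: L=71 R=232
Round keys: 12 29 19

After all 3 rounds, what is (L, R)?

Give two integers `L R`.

Round 1 (k=12): L=232 R=160
Round 2 (k=29): L=160 R=207
Round 3 (k=19): L=207 R=196

Answer: 207 196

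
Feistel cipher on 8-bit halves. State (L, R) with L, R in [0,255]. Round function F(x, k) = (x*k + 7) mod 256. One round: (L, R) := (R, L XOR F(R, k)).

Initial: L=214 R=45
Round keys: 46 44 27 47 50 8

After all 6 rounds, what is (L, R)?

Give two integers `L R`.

Answer: 191 124

Derivation:
Round 1 (k=46): L=45 R=203
Round 2 (k=44): L=203 R=198
Round 3 (k=27): L=198 R=34
Round 4 (k=47): L=34 R=131
Round 5 (k=50): L=131 R=191
Round 6 (k=8): L=191 R=124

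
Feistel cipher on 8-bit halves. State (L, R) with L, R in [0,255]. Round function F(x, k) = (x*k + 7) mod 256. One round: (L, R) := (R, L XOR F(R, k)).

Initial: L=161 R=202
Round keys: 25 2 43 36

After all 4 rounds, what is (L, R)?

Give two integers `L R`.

Answer: 86 18

Derivation:
Round 1 (k=25): L=202 R=96
Round 2 (k=2): L=96 R=13
Round 3 (k=43): L=13 R=86
Round 4 (k=36): L=86 R=18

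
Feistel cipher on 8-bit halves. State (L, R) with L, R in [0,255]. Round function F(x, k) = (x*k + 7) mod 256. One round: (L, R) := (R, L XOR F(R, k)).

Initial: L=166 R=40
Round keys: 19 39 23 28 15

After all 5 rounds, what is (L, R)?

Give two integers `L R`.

Answer: 185 158

Derivation:
Round 1 (k=19): L=40 R=89
Round 2 (k=39): L=89 R=190
Round 3 (k=23): L=190 R=64
Round 4 (k=28): L=64 R=185
Round 5 (k=15): L=185 R=158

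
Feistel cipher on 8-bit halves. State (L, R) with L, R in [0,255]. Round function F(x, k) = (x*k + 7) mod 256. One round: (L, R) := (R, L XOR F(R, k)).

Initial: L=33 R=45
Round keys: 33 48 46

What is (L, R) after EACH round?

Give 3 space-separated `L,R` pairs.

Round 1 (k=33): L=45 R=245
Round 2 (k=48): L=245 R=218
Round 3 (k=46): L=218 R=198

Answer: 45,245 245,218 218,198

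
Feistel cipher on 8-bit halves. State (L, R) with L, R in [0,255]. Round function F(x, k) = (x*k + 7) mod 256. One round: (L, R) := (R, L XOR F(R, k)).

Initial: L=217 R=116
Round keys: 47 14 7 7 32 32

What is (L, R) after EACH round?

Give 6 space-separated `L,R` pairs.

Round 1 (k=47): L=116 R=138
Round 2 (k=14): L=138 R=231
Round 3 (k=7): L=231 R=210
Round 4 (k=7): L=210 R=34
Round 5 (k=32): L=34 R=149
Round 6 (k=32): L=149 R=133

Answer: 116,138 138,231 231,210 210,34 34,149 149,133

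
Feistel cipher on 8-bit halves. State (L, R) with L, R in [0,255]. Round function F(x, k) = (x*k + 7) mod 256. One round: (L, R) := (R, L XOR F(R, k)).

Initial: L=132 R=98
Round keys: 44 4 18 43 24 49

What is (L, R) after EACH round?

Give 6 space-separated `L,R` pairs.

Answer: 98,91 91,17 17,98 98,108 108,69 69,80

Derivation:
Round 1 (k=44): L=98 R=91
Round 2 (k=4): L=91 R=17
Round 3 (k=18): L=17 R=98
Round 4 (k=43): L=98 R=108
Round 5 (k=24): L=108 R=69
Round 6 (k=49): L=69 R=80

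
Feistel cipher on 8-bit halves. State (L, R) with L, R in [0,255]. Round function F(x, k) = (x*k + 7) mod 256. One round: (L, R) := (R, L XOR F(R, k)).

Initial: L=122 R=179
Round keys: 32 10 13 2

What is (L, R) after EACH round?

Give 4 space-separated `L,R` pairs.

Answer: 179,29 29,154 154,196 196,21

Derivation:
Round 1 (k=32): L=179 R=29
Round 2 (k=10): L=29 R=154
Round 3 (k=13): L=154 R=196
Round 4 (k=2): L=196 R=21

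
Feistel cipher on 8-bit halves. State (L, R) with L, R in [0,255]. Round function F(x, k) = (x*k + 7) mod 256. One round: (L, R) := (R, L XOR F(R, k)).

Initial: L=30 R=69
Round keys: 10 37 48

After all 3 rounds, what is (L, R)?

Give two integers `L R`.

Round 1 (k=10): L=69 R=167
Round 2 (k=37): L=167 R=111
Round 3 (k=48): L=111 R=112

Answer: 111 112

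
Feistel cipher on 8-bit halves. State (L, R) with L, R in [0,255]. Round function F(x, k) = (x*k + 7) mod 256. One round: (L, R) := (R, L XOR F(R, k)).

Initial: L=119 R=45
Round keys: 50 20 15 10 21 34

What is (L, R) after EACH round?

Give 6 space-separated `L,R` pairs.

Answer: 45,166 166,210 210,243 243,87 87,217 217,142

Derivation:
Round 1 (k=50): L=45 R=166
Round 2 (k=20): L=166 R=210
Round 3 (k=15): L=210 R=243
Round 4 (k=10): L=243 R=87
Round 5 (k=21): L=87 R=217
Round 6 (k=34): L=217 R=142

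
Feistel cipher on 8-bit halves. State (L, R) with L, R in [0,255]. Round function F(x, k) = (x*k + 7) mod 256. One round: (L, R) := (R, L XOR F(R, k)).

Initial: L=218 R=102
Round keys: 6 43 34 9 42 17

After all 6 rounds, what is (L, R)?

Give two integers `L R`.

Round 1 (k=6): L=102 R=177
Round 2 (k=43): L=177 R=164
Round 3 (k=34): L=164 R=126
Round 4 (k=9): L=126 R=209
Round 5 (k=42): L=209 R=47
Round 6 (k=17): L=47 R=247

Answer: 47 247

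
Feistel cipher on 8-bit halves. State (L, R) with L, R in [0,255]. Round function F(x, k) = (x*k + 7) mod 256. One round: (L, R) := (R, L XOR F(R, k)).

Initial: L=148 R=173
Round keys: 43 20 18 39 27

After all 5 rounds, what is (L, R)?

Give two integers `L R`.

Answer: 68 154

Derivation:
Round 1 (k=43): L=173 R=130
Round 2 (k=20): L=130 R=130
Round 3 (k=18): L=130 R=169
Round 4 (k=39): L=169 R=68
Round 5 (k=27): L=68 R=154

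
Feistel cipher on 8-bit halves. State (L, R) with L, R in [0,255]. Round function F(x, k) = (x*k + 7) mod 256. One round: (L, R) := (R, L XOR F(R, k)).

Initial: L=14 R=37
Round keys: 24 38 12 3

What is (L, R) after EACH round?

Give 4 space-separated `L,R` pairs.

Answer: 37,113 113,232 232,150 150,33

Derivation:
Round 1 (k=24): L=37 R=113
Round 2 (k=38): L=113 R=232
Round 3 (k=12): L=232 R=150
Round 4 (k=3): L=150 R=33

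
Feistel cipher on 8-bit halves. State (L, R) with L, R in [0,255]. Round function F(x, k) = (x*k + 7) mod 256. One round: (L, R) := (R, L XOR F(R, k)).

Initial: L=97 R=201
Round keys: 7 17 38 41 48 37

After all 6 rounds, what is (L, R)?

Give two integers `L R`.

Round 1 (k=7): L=201 R=231
Round 2 (k=17): L=231 R=151
Round 3 (k=38): L=151 R=150
Round 4 (k=41): L=150 R=154
Round 5 (k=48): L=154 R=113
Round 6 (k=37): L=113 R=198

Answer: 113 198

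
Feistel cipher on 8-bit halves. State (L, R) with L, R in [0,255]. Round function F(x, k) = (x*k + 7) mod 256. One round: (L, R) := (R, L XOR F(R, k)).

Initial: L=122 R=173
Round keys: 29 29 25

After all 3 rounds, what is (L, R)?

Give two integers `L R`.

Round 1 (k=29): L=173 R=218
Round 2 (k=29): L=218 R=20
Round 3 (k=25): L=20 R=33

Answer: 20 33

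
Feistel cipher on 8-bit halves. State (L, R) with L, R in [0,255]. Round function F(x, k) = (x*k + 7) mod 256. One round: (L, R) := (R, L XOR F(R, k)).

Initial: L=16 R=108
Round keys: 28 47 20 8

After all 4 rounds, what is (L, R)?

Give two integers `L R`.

Answer: 112 123

Derivation:
Round 1 (k=28): L=108 R=199
Round 2 (k=47): L=199 R=252
Round 3 (k=20): L=252 R=112
Round 4 (k=8): L=112 R=123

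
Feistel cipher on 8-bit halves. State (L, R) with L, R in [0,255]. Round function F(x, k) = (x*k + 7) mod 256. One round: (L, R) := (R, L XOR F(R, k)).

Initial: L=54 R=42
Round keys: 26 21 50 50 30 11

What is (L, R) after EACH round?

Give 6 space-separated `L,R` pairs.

Round 1 (k=26): L=42 R=125
Round 2 (k=21): L=125 R=98
Round 3 (k=50): L=98 R=86
Round 4 (k=50): L=86 R=177
Round 5 (k=30): L=177 R=147
Round 6 (k=11): L=147 R=233

Answer: 42,125 125,98 98,86 86,177 177,147 147,233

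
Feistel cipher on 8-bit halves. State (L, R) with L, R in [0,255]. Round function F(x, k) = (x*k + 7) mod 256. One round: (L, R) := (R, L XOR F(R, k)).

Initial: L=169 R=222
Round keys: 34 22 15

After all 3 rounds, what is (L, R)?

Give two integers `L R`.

Answer: 125 112

Derivation:
Round 1 (k=34): L=222 R=42
Round 2 (k=22): L=42 R=125
Round 3 (k=15): L=125 R=112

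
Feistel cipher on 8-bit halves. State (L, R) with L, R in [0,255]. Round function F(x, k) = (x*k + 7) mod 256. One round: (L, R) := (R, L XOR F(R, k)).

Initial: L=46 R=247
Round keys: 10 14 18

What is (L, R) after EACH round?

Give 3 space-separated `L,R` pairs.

Answer: 247,131 131,198 198,112

Derivation:
Round 1 (k=10): L=247 R=131
Round 2 (k=14): L=131 R=198
Round 3 (k=18): L=198 R=112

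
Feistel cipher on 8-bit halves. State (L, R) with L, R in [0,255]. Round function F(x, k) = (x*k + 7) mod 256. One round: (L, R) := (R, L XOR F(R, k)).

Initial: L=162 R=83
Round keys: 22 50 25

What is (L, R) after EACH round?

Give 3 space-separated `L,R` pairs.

Round 1 (k=22): L=83 R=139
Round 2 (k=50): L=139 R=126
Round 3 (k=25): L=126 R=222

Answer: 83,139 139,126 126,222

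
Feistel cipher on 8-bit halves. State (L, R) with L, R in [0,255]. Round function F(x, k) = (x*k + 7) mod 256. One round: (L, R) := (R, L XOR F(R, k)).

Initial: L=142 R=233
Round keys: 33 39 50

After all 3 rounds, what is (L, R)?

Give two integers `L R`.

Answer: 240 121

Derivation:
Round 1 (k=33): L=233 R=158
Round 2 (k=39): L=158 R=240
Round 3 (k=50): L=240 R=121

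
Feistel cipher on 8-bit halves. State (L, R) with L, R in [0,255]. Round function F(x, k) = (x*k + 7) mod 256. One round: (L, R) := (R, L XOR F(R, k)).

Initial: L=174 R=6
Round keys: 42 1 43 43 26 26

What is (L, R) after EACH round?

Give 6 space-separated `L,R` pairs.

Round 1 (k=42): L=6 R=173
Round 2 (k=1): L=173 R=178
Round 3 (k=43): L=178 R=64
Round 4 (k=43): L=64 R=117
Round 5 (k=26): L=117 R=169
Round 6 (k=26): L=169 R=68

Answer: 6,173 173,178 178,64 64,117 117,169 169,68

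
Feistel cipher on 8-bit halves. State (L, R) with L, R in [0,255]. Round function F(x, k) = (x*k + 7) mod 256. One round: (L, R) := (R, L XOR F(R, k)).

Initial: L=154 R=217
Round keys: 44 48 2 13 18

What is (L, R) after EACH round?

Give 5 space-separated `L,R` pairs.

Round 1 (k=44): L=217 R=201
Round 2 (k=48): L=201 R=110
Round 3 (k=2): L=110 R=42
Round 4 (k=13): L=42 R=71
Round 5 (k=18): L=71 R=47

Answer: 217,201 201,110 110,42 42,71 71,47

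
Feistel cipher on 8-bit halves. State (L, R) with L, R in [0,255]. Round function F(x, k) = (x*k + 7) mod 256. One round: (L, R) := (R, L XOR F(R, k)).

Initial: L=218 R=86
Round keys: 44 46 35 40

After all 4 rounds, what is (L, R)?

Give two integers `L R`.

Answer: 45 148

Derivation:
Round 1 (k=44): L=86 R=21
Round 2 (k=46): L=21 R=155
Round 3 (k=35): L=155 R=45
Round 4 (k=40): L=45 R=148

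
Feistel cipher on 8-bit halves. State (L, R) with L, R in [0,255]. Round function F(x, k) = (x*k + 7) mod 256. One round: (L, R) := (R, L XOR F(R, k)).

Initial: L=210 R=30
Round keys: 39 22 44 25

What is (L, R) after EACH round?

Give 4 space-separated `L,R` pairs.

Round 1 (k=39): L=30 R=75
Round 2 (k=22): L=75 R=103
Round 3 (k=44): L=103 R=240
Round 4 (k=25): L=240 R=16

Answer: 30,75 75,103 103,240 240,16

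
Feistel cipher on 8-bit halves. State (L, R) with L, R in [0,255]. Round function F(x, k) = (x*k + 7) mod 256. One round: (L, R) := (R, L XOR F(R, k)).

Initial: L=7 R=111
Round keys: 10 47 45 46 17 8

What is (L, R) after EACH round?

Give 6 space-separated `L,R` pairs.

Answer: 111,90 90,226 226,155 155,3 3,161 161,12

Derivation:
Round 1 (k=10): L=111 R=90
Round 2 (k=47): L=90 R=226
Round 3 (k=45): L=226 R=155
Round 4 (k=46): L=155 R=3
Round 5 (k=17): L=3 R=161
Round 6 (k=8): L=161 R=12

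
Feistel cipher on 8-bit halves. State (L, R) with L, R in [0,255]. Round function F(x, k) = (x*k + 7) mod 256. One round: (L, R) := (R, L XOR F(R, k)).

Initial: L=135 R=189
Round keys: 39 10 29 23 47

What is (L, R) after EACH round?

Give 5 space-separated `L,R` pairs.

Round 1 (k=39): L=189 R=85
Round 2 (k=10): L=85 R=228
Round 3 (k=29): L=228 R=142
Round 4 (k=23): L=142 R=45
Round 5 (k=47): L=45 R=196

Answer: 189,85 85,228 228,142 142,45 45,196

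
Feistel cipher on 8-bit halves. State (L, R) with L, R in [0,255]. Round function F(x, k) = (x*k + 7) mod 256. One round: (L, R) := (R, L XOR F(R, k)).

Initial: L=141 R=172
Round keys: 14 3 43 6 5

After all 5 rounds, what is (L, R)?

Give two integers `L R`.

Round 1 (k=14): L=172 R=226
Round 2 (k=3): L=226 R=1
Round 3 (k=43): L=1 R=208
Round 4 (k=6): L=208 R=230
Round 5 (k=5): L=230 R=85

Answer: 230 85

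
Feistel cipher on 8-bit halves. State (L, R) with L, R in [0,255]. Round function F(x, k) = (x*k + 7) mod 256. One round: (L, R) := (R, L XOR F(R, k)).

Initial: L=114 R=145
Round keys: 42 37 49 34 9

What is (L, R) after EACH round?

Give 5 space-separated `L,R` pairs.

Answer: 145,163 163,7 7,253 253,166 166,32

Derivation:
Round 1 (k=42): L=145 R=163
Round 2 (k=37): L=163 R=7
Round 3 (k=49): L=7 R=253
Round 4 (k=34): L=253 R=166
Round 5 (k=9): L=166 R=32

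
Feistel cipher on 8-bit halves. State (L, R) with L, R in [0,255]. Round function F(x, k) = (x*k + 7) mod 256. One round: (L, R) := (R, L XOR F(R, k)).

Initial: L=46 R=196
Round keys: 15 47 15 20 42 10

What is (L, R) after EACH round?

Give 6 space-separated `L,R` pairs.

Answer: 196,173 173,14 14,116 116,25 25,85 85,64

Derivation:
Round 1 (k=15): L=196 R=173
Round 2 (k=47): L=173 R=14
Round 3 (k=15): L=14 R=116
Round 4 (k=20): L=116 R=25
Round 5 (k=42): L=25 R=85
Round 6 (k=10): L=85 R=64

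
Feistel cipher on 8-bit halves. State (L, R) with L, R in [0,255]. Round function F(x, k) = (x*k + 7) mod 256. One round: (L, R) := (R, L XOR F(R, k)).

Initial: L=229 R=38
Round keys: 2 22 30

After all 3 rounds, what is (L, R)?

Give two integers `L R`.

Round 1 (k=2): L=38 R=182
Round 2 (k=22): L=182 R=141
Round 3 (k=30): L=141 R=59

Answer: 141 59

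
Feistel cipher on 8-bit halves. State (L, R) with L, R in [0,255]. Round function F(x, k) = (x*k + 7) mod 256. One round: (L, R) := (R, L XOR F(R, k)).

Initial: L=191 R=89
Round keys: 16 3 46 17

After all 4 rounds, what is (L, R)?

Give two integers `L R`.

Round 1 (k=16): L=89 R=40
Round 2 (k=3): L=40 R=38
Round 3 (k=46): L=38 R=243
Round 4 (k=17): L=243 R=12

Answer: 243 12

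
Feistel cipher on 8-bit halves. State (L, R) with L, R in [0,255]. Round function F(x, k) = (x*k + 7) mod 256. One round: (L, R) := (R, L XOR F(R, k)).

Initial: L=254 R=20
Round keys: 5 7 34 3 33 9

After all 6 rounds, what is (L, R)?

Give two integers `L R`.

Answer: 56 152

Derivation:
Round 1 (k=5): L=20 R=149
Round 2 (k=7): L=149 R=14
Round 3 (k=34): L=14 R=118
Round 4 (k=3): L=118 R=103
Round 5 (k=33): L=103 R=56
Round 6 (k=9): L=56 R=152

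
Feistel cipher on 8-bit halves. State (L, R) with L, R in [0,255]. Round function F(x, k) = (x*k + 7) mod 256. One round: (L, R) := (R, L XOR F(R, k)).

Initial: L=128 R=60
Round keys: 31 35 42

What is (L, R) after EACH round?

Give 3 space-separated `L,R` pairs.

Answer: 60,203 203,244 244,196

Derivation:
Round 1 (k=31): L=60 R=203
Round 2 (k=35): L=203 R=244
Round 3 (k=42): L=244 R=196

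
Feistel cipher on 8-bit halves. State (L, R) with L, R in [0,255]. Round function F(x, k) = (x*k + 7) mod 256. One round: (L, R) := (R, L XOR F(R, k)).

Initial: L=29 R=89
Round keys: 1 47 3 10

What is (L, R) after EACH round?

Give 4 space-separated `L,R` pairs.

Round 1 (k=1): L=89 R=125
Round 2 (k=47): L=125 R=163
Round 3 (k=3): L=163 R=141
Round 4 (k=10): L=141 R=42

Answer: 89,125 125,163 163,141 141,42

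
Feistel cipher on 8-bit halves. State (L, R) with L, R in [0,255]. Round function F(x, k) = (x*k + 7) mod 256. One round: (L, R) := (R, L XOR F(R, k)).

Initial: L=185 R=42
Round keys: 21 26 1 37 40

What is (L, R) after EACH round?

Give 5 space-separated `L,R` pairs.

Answer: 42,192 192,173 173,116 116,102 102,131

Derivation:
Round 1 (k=21): L=42 R=192
Round 2 (k=26): L=192 R=173
Round 3 (k=1): L=173 R=116
Round 4 (k=37): L=116 R=102
Round 5 (k=40): L=102 R=131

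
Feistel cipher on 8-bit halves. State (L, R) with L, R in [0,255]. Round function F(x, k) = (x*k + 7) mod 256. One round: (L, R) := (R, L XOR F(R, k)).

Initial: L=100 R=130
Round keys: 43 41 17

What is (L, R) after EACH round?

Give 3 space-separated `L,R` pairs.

Round 1 (k=43): L=130 R=185
Round 2 (k=41): L=185 R=42
Round 3 (k=17): L=42 R=104

Answer: 130,185 185,42 42,104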